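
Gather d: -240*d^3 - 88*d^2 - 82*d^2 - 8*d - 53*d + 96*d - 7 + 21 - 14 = -240*d^3 - 170*d^2 + 35*d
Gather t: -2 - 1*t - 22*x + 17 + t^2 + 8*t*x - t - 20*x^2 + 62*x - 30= t^2 + t*(8*x - 2) - 20*x^2 + 40*x - 15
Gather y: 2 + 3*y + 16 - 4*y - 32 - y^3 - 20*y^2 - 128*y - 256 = -y^3 - 20*y^2 - 129*y - 270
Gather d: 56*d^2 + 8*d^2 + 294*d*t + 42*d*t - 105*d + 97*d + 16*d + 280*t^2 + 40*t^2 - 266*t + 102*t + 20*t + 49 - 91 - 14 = 64*d^2 + d*(336*t + 8) + 320*t^2 - 144*t - 56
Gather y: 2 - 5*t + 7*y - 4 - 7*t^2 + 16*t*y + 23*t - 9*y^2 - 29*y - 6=-7*t^2 + 18*t - 9*y^2 + y*(16*t - 22) - 8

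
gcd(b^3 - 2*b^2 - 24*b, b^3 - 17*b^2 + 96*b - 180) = b - 6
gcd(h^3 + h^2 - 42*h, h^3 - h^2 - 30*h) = h^2 - 6*h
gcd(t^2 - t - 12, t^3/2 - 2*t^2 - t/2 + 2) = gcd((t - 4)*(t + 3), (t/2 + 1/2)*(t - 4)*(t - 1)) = t - 4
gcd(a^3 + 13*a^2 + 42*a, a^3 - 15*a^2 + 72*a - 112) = 1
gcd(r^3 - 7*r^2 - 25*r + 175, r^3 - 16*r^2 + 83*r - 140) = r^2 - 12*r + 35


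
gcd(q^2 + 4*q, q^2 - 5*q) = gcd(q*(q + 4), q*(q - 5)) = q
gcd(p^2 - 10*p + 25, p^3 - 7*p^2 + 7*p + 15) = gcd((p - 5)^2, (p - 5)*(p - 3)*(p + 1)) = p - 5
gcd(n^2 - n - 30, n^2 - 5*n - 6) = n - 6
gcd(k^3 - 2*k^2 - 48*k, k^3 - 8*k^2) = k^2 - 8*k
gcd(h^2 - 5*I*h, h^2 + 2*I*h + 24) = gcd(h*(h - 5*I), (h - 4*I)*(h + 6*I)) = 1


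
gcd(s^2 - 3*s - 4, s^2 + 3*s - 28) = s - 4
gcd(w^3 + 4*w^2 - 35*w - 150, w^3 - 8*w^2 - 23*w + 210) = w^2 - w - 30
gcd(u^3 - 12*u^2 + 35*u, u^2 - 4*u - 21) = u - 7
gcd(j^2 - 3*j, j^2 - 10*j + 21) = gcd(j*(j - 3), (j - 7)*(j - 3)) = j - 3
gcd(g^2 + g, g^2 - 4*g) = g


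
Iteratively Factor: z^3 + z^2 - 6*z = (z)*(z^2 + z - 6) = z*(z + 3)*(z - 2)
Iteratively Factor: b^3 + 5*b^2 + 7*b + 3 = (b + 1)*(b^2 + 4*b + 3) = (b + 1)*(b + 3)*(b + 1)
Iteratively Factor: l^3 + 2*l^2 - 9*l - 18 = (l + 3)*(l^2 - l - 6) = (l + 2)*(l + 3)*(l - 3)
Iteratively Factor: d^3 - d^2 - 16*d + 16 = (d - 4)*(d^2 + 3*d - 4) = (d - 4)*(d - 1)*(d + 4)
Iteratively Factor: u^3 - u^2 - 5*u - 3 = (u + 1)*(u^2 - 2*u - 3) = (u - 3)*(u + 1)*(u + 1)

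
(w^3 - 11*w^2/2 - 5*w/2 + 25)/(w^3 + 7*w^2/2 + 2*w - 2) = (2*w^2 - 15*w + 25)/(2*w^2 + 3*w - 2)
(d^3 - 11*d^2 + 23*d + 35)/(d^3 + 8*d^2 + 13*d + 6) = (d^2 - 12*d + 35)/(d^2 + 7*d + 6)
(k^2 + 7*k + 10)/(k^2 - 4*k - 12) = (k + 5)/(k - 6)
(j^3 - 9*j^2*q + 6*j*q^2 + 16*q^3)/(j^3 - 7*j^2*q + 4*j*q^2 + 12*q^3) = (-j + 8*q)/(-j + 6*q)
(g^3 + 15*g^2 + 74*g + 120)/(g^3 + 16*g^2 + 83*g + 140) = (g + 6)/(g + 7)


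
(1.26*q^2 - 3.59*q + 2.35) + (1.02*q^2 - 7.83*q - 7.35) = 2.28*q^2 - 11.42*q - 5.0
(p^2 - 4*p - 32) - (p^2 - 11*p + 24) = 7*p - 56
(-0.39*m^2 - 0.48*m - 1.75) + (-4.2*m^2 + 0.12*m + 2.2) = -4.59*m^2 - 0.36*m + 0.45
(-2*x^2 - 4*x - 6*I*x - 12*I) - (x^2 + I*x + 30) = -3*x^2 - 4*x - 7*I*x - 30 - 12*I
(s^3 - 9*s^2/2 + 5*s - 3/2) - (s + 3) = s^3 - 9*s^2/2 + 4*s - 9/2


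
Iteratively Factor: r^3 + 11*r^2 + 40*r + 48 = (r + 4)*(r^2 + 7*r + 12) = (r + 4)^2*(r + 3)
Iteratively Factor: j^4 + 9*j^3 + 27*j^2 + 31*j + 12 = (j + 1)*(j^3 + 8*j^2 + 19*j + 12) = (j + 1)*(j + 3)*(j^2 + 5*j + 4) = (j + 1)^2*(j + 3)*(j + 4)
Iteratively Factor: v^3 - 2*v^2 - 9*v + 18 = (v - 3)*(v^2 + v - 6) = (v - 3)*(v - 2)*(v + 3)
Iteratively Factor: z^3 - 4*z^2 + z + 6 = (z + 1)*(z^2 - 5*z + 6) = (z - 2)*(z + 1)*(z - 3)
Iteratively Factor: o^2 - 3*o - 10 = (o + 2)*(o - 5)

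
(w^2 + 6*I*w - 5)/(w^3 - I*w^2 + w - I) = (w + 5*I)/(w^2 - 2*I*w - 1)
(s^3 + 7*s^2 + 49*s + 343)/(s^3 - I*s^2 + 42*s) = (s^2 + 7*s*(1 + I) + 49*I)/(s*(s + 6*I))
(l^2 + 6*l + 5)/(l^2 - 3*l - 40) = (l + 1)/(l - 8)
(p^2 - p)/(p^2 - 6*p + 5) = p/(p - 5)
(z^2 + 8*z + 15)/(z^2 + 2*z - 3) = (z + 5)/(z - 1)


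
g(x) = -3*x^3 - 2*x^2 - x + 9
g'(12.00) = -1345.00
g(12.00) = -5475.00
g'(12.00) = -1345.00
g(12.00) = -5475.00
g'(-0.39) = -0.81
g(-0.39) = 9.26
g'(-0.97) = -5.59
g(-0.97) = 10.83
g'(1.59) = -30.11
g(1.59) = -9.71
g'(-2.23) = -36.84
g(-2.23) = 34.55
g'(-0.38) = -0.78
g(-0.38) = 9.26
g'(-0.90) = -4.69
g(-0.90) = 10.47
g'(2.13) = -50.35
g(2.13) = -31.19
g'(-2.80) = -60.36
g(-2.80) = 61.98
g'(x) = -9*x^2 - 4*x - 1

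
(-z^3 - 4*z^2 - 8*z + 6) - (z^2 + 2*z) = -z^3 - 5*z^2 - 10*z + 6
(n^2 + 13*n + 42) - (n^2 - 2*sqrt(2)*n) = 2*sqrt(2)*n + 13*n + 42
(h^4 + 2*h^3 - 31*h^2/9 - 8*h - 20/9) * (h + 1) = h^5 + 3*h^4 - 13*h^3/9 - 103*h^2/9 - 92*h/9 - 20/9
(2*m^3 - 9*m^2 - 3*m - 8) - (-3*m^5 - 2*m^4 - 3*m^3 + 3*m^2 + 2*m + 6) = 3*m^5 + 2*m^4 + 5*m^3 - 12*m^2 - 5*m - 14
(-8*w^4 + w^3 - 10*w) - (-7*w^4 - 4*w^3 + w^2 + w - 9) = -w^4 + 5*w^3 - w^2 - 11*w + 9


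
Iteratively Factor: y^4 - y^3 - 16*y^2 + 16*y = (y)*(y^3 - y^2 - 16*y + 16) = y*(y - 4)*(y^2 + 3*y - 4) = y*(y - 4)*(y - 1)*(y + 4)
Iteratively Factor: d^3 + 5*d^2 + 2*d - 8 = (d - 1)*(d^2 + 6*d + 8) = (d - 1)*(d + 2)*(d + 4)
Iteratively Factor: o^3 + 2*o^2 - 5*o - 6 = (o - 2)*(o^2 + 4*o + 3) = (o - 2)*(o + 1)*(o + 3)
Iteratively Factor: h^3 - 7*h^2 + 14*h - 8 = (h - 2)*(h^2 - 5*h + 4) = (h - 4)*(h - 2)*(h - 1)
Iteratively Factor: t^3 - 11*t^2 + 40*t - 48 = (t - 4)*(t^2 - 7*t + 12) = (t - 4)^2*(t - 3)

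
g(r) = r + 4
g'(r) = 1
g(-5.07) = -1.07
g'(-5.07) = 1.00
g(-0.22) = 3.78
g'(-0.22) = 1.00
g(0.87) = 4.87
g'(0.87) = 1.00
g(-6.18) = -2.18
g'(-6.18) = 1.00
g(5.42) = 9.42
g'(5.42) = 1.00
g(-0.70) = 3.30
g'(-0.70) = 1.00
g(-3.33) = 0.67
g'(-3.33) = 1.00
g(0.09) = 4.09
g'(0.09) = 1.00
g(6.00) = 10.00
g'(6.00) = 1.00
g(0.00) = 4.00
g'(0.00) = 1.00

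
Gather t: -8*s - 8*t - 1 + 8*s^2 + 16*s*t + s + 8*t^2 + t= 8*s^2 - 7*s + 8*t^2 + t*(16*s - 7) - 1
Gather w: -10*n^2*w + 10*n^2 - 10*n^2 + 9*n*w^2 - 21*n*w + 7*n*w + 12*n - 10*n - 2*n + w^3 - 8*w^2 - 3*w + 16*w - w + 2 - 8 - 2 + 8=w^3 + w^2*(9*n - 8) + w*(-10*n^2 - 14*n + 12)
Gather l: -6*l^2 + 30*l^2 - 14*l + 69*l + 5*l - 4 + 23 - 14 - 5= 24*l^2 + 60*l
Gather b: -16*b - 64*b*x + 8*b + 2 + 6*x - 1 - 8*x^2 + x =b*(-64*x - 8) - 8*x^2 + 7*x + 1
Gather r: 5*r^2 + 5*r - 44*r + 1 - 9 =5*r^2 - 39*r - 8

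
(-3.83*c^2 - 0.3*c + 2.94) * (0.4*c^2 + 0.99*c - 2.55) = -1.532*c^4 - 3.9117*c^3 + 10.6455*c^2 + 3.6756*c - 7.497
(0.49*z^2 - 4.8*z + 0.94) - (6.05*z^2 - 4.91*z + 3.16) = -5.56*z^2 + 0.11*z - 2.22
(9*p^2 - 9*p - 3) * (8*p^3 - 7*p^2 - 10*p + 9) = 72*p^5 - 135*p^4 - 51*p^3 + 192*p^2 - 51*p - 27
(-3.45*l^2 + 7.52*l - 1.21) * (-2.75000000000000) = 9.4875*l^2 - 20.68*l + 3.3275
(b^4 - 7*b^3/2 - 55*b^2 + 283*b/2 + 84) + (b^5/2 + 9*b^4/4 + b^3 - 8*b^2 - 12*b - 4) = b^5/2 + 13*b^4/4 - 5*b^3/2 - 63*b^2 + 259*b/2 + 80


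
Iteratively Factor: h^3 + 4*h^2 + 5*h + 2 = (h + 1)*(h^2 + 3*h + 2) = (h + 1)*(h + 2)*(h + 1)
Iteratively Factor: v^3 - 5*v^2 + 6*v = (v)*(v^2 - 5*v + 6) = v*(v - 2)*(v - 3)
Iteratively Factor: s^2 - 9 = (s - 3)*(s + 3)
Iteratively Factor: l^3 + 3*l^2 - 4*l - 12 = (l - 2)*(l^2 + 5*l + 6) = (l - 2)*(l + 3)*(l + 2)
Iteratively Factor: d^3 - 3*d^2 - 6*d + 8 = (d - 4)*(d^2 + d - 2) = (d - 4)*(d + 2)*(d - 1)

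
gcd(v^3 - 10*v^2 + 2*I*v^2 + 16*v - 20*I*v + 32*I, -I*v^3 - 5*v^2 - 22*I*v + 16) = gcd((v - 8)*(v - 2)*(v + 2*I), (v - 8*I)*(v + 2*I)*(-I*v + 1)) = v + 2*I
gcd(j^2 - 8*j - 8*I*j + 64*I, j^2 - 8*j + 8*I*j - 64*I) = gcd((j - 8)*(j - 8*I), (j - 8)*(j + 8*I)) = j - 8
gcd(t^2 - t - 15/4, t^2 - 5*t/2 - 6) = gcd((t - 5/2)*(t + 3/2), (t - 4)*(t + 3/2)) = t + 3/2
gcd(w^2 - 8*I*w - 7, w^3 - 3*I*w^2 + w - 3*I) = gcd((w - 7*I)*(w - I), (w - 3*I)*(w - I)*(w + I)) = w - I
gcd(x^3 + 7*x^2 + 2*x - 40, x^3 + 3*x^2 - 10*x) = x^2 + 3*x - 10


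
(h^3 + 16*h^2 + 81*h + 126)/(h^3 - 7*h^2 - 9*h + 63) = (h^2 + 13*h + 42)/(h^2 - 10*h + 21)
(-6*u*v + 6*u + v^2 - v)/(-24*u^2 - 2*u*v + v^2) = (v - 1)/(4*u + v)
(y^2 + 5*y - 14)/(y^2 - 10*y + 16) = (y + 7)/(y - 8)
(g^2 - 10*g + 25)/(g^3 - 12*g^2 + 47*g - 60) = (g - 5)/(g^2 - 7*g + 12)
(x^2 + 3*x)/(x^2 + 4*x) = (x + 3)/(x + 4)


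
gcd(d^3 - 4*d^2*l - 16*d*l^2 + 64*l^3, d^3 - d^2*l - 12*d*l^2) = d - 4*l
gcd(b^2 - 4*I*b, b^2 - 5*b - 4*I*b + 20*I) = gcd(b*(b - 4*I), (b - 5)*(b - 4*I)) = b - 4*I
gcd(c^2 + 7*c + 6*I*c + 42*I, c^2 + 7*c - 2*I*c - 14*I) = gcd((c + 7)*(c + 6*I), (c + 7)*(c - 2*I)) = c + 7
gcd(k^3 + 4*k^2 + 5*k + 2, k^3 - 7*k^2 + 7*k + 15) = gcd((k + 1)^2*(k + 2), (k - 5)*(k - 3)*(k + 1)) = k + 1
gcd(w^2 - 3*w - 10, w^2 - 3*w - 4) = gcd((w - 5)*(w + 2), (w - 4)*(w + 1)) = 1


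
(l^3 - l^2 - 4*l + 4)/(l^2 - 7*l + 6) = (l^2 - 4)/(l - 6)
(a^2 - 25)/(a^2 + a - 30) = (a + 5)/(a + 6)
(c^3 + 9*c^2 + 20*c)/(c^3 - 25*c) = (c + 4)/(c - 5)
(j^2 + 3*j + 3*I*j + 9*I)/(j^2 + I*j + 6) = (j + 3)/(j - 2*I)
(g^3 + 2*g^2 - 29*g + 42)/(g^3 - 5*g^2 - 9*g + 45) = (g^2 + 5*g - 14)/(g^2 - 2*g - 15)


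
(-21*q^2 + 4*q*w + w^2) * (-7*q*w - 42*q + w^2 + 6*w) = 147*q^3*w + 882*q^3 - 49*q^2*w^2 - 294*q^2*w - 3*q*w^3 - 18*q*w^2 + w^4 + 6*w^3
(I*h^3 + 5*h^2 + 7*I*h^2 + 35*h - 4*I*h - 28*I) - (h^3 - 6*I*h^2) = -h^3 + I*h^3 + 5*h^2 + 13*I*h^2 + 35*h - 4*I*h - 28*I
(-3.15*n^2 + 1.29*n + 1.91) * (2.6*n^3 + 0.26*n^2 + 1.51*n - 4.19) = -8.19*n^5 + 2.535*n^4 + 0.5449*n^3 + 15.643*n^2 - 2.521*n - 8.0029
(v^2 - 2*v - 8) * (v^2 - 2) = v^4 - 2*v^3 - 10*v^2 + 4*v + 16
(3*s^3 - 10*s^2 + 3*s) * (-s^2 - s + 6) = -3*s^5 + 7*s^4 + 25*s^3 - 63*s^2 + 18*s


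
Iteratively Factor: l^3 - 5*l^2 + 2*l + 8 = (l + 1)*(l^2 - 6*l + 8) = (l - 4)*(l + 1)*(l - 2)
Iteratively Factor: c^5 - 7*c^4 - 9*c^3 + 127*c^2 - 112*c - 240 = (c - 3)*(c^4 - 4*c^3 - 21*c^2 + 64*c + 80) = (c - 5)*(c - 3)*(c^3 + c^2 - 16*c - 16) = (c - 5)*(c - 4)*(c - 3)*(c^2 + 5*c + 4) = (c - 5)*(c - 4)*(c - 3)*(c + 1)*(c + 4)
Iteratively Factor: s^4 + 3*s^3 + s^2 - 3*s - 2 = (s + 1)*(s^3 + 2*s^2 - s - 2) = (s + 1)^2*(s^2 + s - 2) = (s - 1)*(s + 1)^2*(s + 2)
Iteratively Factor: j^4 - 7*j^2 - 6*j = (j - 3)*(j^3 + 3*j^2 + 2*j) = (j - 3)*(j + 2)*(j^2 + j) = (j - 3)*(j + 1)*(j + 2)*(j)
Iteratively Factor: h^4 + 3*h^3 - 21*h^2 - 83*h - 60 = (h + 1)*(h^3 + 2*h^2 - 23*h - 60) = (h + 1)*(h + 3)*(h^2 - h - 20) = (h + 1)*(h + 3)*(h + 4)*(h - 5)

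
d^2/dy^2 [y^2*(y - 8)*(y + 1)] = 12*y^2 - 42*y - 16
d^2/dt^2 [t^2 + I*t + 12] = 2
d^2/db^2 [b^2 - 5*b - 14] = 2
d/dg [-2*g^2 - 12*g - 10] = -4*g - 12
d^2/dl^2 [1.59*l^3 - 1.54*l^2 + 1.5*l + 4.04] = 9.54*l - 3.08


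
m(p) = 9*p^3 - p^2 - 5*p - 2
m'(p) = 27*p^2 - 2*p - 5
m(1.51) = 19.16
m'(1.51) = 53.54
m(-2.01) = -69.08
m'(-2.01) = 108.10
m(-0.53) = -0.97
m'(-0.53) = 3.64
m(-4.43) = -781.92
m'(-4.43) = 533.73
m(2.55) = 127.98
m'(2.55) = 165.47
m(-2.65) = -163.26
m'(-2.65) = 189.91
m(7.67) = 3961.78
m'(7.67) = 1568.04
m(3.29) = 291.23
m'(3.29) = 280.67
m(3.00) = 217.00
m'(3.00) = 232.00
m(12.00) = 15346.00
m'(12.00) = 3859.00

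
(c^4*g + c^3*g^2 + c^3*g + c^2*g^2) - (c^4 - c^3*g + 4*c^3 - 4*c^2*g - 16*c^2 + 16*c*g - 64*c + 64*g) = c^4*g - c^4 + c^3*g^2 + 2*c^3*g - 4*c^3 + c^2*g^2 + 4*c^2*g + 16*c^2 - 16*c*g + 64*c - 64*g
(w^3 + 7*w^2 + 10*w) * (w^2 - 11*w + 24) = w^5 - 4*w^4 - 43*w^3 + 58*w^2 + 240*w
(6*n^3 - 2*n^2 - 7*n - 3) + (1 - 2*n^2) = 6*n^3 - 4*n^2 - 7*n - 2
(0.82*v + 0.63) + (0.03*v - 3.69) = 0.85*v - 3.06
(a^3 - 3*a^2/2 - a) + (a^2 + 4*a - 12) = a^3 - a^2/2 + 3*a - 12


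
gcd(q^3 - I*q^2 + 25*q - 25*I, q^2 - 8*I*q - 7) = q - I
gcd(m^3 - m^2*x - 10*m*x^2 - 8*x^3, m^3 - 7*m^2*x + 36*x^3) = m + 2*x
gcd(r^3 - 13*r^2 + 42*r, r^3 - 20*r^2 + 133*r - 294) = r^2 - 13*r + 42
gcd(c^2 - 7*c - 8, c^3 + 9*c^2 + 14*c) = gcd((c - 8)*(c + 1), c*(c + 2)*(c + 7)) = 1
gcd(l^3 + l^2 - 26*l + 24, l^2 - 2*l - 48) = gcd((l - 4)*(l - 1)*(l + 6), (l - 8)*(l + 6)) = l + 6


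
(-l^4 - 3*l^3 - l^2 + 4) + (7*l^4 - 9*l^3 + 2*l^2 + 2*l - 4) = 6*l^4 - 12*l^3 + l^2 + 2*l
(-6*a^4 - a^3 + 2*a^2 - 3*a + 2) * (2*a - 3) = -12*a^5 + 16*a^4 + 7*a^3 - 12*a^2 + 13*a - 6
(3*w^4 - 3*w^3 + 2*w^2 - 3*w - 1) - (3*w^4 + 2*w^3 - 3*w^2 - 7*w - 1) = -5*w^3 + 5*w^2 + 4*w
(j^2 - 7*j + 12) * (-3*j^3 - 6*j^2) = -3*j^5 + 15*j^4 + 6*j^3 - 72*j^2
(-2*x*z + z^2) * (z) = -2*x*z^2 + z^3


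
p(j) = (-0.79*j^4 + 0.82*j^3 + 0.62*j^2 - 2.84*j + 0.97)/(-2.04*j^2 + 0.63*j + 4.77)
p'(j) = (4.08*j - 0.63)*(-0.79*j^4 + 0.82*j^3 + 0.62*j^2 - 2.84*j + 0.97)/(-2.04*j^2 + 0.63*j + 4.77)^2 + (-3.16*j^3 + 2.46*j^2 + 1.24*j - 2.84)/(-2.04*j^2 + 0.63*j + 4.77) = (3.2232*j^5 - 3.1659*j^4 - 14.04*j^3 + 6.3312*j^2 + 9.8724*j - 14.1579)/(4.1616*j^4 - 2.5704*j^3 - 19.0647*j^2 + 6.0102*j + 22.7529)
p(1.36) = -1.29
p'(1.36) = -5.87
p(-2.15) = 2.51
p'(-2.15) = -2.28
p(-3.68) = 6.59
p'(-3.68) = -3.19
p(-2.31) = 2.87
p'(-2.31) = -2.31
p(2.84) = 3.51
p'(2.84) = 1.36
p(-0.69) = 0.83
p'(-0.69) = -1.29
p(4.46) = 7.25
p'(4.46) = 3.07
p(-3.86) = 7.18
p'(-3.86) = -3.32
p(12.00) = 52.97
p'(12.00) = 9.00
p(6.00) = 12.95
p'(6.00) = 4.32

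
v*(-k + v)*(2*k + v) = -2*k^2*v + k*v^2 + v^3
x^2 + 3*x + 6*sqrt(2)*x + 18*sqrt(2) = (x + 3)*(x + 6*sqrt(2))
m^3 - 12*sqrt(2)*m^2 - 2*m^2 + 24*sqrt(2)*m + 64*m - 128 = (m - 2)*(m - 8*sqrt(2))*(m - 4*sqrt(2))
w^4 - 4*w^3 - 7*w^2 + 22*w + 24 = (w - 4)*(w - 3)*(w + 1)*(w + 2)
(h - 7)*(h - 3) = h^2 - 10*h + 21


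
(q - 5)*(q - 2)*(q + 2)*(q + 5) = q^4 - 29*q^2 + 100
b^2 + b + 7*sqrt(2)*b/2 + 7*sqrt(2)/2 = (b + 1)*(b + 7*sqrt(2)/2)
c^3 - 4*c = c*(c - 2)*(c + 2)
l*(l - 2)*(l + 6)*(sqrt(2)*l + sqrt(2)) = sqrt(2)*l^4 + 5*sqrt(2)*l^3 - 8*sqrt(2)*l^2 - 12*sqrt(2)*l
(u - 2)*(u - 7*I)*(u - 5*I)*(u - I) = u^4 - 2*u^3 - 13*I*u^3 - 47*u^2 + 26*I*u^2 + 94*u + 35*I*u - 70*I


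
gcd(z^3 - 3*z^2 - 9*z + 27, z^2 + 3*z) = z + 3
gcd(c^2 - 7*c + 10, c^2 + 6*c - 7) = 1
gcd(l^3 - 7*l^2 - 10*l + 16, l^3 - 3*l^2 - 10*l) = l + 2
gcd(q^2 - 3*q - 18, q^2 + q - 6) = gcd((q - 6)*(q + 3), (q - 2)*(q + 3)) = q + 3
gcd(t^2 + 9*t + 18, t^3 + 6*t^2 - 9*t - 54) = t^2 + 9*t + 18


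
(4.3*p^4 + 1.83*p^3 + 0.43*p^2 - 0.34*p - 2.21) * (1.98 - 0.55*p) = -2.365*p^5 + 7.5075*p^4 + 3.3869*p^3 + 1.0384*p^2 + 0.5423*p - 4.3758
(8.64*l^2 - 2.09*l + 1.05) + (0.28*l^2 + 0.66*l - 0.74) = 8.92*l^2 - 1.43*l + 0.31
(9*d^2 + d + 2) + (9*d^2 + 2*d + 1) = 18*d^2 + 3*d + 3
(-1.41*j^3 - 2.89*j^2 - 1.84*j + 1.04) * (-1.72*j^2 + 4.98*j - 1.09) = 2.4252*j^5 - 2.051*j^4 - 9.6905*j^3 - 7.8019*j^2 + 7.1848*j - 1.1336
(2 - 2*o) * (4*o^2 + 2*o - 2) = -8*o^3 + 4*o^2 + 8*o - 4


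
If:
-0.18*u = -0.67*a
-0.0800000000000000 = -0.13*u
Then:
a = 0.17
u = 0.62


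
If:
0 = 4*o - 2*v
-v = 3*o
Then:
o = 0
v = 0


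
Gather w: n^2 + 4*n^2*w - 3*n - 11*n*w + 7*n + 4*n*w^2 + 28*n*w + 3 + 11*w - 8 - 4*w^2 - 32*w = n^2 + 4*n + w^2*(4*n - 4) + w*(4*n^2 + 17*n - 21) - 5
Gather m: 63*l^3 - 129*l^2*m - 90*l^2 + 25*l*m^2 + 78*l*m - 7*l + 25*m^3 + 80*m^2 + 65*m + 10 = 63*l^3 - 90*l^2 - 7*l + 25*m^3 + m^2*(25*l + 80) + m*(-129*l^2 + 78*l + 65) + 10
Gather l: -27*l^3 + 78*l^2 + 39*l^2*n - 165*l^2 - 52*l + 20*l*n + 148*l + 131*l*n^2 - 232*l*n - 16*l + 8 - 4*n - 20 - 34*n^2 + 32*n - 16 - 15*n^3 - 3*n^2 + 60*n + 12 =-27*l^3 + l^2*(39*n - 87) + l*(131*n^2 - 212*n + 80) - 15*n^3 - 37*n^2 + 88*n - 16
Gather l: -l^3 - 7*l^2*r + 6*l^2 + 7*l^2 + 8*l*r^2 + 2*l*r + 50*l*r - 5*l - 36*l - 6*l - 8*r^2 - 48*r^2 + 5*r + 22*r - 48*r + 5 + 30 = -l^3 + l^2*(13 - 7*r) + l*(8*r^2 + 52*r - 47) - 56*r^2 - 21*r + 35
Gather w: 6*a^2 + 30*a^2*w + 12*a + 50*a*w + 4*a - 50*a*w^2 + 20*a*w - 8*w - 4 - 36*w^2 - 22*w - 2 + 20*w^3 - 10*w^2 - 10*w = 6*a^2 + 16*a + 20*w^3 + w^2*(-50*a - 46) + w*(30*a^2 + 70*a - 40) - 6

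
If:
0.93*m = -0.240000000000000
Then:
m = -0.26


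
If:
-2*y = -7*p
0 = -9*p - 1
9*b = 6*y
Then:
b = -7/27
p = -1/9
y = -7/18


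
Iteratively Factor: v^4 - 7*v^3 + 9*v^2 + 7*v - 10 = (v + 1)*(v^3 - 8*v^2 + 17*v - 10) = (v - 1)*(v + 1)*(v^2 - 7*v + 10) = (v - 5)*(v - 1)*(v + 1)*(v - 2)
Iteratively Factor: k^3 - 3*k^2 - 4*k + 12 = (k - 3)*(k^2 - 4) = (k - 3)*(k - 2)*(k + 2)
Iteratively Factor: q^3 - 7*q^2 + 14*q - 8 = (q - 4)*(q^2 - 3*q + 2) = (q - 4)*(q - 2)*(q - 1)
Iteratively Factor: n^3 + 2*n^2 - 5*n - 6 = (n + 1)*(n^2 + n - 6) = (n - 2)*(n + 1)*(n + 3)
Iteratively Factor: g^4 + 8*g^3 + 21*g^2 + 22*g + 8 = (g + 4)*(g^3 + 4*g^2 + 5*g + 2) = (g + 1)*(g + 4)*(g^2 + 3*g + 2) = (g + 1)^2*(g + 4)*(g + 2)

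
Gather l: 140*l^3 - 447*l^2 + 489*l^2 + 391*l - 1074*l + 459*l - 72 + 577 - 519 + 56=140*l^3 + 42*l^2 - 224*l + 42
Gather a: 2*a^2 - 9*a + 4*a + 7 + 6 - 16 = 2*a^2 - 5*a - 3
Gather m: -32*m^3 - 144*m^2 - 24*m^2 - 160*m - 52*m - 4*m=-32*m^3 - 168*m^2 - 216*m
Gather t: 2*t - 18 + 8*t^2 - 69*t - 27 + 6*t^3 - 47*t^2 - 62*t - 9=6*t^3 - 39*t^2 - 129*t - 54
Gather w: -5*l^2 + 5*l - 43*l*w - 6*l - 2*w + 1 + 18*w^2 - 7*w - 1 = -5*l^2 - l + 18*w^2 + w*(-43*l - 9)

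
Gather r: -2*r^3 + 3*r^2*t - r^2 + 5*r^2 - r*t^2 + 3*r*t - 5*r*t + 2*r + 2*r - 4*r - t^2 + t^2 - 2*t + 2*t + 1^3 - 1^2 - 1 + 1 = -2*r^3 + r^2*(3*t + 4) + r*(-t^2 - 2*t)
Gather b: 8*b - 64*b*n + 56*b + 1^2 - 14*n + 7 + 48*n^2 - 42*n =b*(64 - 64*n) + 48*n^2 - 56*n + 8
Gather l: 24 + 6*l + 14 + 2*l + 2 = 8*l + 40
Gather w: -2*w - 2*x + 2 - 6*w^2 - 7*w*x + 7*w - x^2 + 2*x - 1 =-6*w^2 + w*(5 - 7*x) - x^2 + 1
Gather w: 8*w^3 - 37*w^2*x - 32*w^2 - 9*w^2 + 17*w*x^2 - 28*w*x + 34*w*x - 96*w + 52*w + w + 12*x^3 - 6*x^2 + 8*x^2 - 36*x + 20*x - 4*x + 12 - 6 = 8*w^3 + w^2*(-37*x - 41) + w*(17*x^2 + 6*x - 43) + 12*x^3 + 2*x^2 - 20*x + 6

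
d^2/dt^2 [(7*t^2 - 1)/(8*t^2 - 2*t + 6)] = 2*(14*t^3 - 150*t^2 + 6*t + 37)/(64*t^6 - 48*t^5 + 156*t^4 - 73*t^3 + 117*t^2 - 27*t + 27)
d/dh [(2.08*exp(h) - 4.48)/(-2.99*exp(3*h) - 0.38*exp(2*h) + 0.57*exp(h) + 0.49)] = (12.4384*exp(3*h) - 39.3952*exp(2*h) - 3.4048*exp(h) + 3.5728)*exp(h)/(8.9401*exp(6*h) + 2.2724*exp(5*h) - 3.2642*exp(4*h) - 3.3634*exp(3*h) - 0.0475000000000001*exp(2*h) + 0.5586*exp(h) + 0.2401)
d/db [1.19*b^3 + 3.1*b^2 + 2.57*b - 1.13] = 3.57*b^2 + 6.2*b + 2.57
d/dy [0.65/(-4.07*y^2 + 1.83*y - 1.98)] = (5.291*y - 1.1895)/(4.07*y^2 - 1.83*y + 1.98)^2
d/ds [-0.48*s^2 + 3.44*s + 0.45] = 3.44 - 0.96*s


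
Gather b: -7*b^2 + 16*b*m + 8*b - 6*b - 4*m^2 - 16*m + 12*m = -7*b^2 + b*(16*m + 2) - 4*m^2 - 4*m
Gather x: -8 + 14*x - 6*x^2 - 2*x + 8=-6*x^2 + 12*x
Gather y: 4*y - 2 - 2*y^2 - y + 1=-2*y^2 + 3*y - 1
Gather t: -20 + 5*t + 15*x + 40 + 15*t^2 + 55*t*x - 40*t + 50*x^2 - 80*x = 15*t^2 + t*(55*x - 35) + 50*x^2 - 65*x + 20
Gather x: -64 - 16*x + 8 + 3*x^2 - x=3*x^2 - 17*x - 56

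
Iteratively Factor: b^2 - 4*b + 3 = (b - 1)*(b - 3)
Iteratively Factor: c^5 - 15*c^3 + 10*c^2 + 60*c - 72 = (c - 2)*(c^4 + 2*c^3 - 11*c^2 - 12*c + 36) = (c - 2)*(c + 3)*(c^3 - c^2 - 8*c + 12) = (c - 2)^2*(c + 3)*(c^2 + c - 6) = (c - 2)^3*(c + 3)*(c + 3)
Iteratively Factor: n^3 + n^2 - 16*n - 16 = (n + 1)*(n^2 - 16) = (n + 1)*(n + 4)*(n - 4)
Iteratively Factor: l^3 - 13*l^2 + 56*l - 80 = (l - 5)*(l^2 - 8*l + 16) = (l - 5)*(l - 4)*(l - 4)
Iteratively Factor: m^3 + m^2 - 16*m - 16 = (m + 1)*(m^2 - 16) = (m - 4)*(m + 1)*(m + 4)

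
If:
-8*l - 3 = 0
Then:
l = -3/8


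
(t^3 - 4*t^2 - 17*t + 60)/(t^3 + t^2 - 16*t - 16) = (t^2 - 8*t + 15)/(t^2 - 3*t - 4)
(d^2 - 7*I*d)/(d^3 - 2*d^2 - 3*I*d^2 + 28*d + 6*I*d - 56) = d/(d^2 + d*(-2 + 4*I) - 8*I)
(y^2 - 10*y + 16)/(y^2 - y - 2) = (y - 8)/(y + 1)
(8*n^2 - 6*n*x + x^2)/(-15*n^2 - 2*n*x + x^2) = (-8*n^2 + 6*n*x - x^2)/(15*n^2 + 2*n*x - x^2)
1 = 1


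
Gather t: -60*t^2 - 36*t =-60*t^2 - 36*t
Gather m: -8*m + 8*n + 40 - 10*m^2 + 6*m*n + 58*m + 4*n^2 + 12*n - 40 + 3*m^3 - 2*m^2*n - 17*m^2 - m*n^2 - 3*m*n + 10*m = 3*m^3 + m^2*(-2*n - 27) + m*(-n^2 + 3*n + 60) + 4*n^2 + 20*n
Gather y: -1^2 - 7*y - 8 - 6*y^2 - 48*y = -6*y^2 - 55*y - 9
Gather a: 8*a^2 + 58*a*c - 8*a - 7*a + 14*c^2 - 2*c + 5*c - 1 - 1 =8*a^2 + a*(58*c - 15) + 14*c^2 + 3*c - 2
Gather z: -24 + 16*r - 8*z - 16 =16*r - 8*z - 40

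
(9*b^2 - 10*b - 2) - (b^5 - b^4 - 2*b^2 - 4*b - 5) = -b^5 + b^4 + 11*b^2 - 6*b + 3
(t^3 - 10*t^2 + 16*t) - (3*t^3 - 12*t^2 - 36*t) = -2*t^3 + 2*t^2 + 52*t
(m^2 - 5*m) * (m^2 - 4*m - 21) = m^4 - 9*m^3 - m^2 + 105*m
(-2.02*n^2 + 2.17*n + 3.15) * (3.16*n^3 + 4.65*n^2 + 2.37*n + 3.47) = -6.3832*n^5 - 2.5358*n^4 + 15.2571*n^3 + 12.781*n^2 + 14.9954*n + 10.9305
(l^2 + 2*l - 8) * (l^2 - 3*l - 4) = l^4 - l^3 - 18*l^2 + 16*l + 32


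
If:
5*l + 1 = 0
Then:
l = -1/5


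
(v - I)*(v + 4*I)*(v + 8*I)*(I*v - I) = I*v^4 - 11*v^3 - I*v^3 + 11*v^2 - 20*I*v^2 - 32*v + 20*I*v + 32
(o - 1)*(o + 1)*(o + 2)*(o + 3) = o^4 + 5*o^3 + 5*o^2 - 5*o - 6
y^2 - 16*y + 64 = (y - 8)^2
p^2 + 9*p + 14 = (p + 2)*(p + 7)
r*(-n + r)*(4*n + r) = -4*n^2*r + 3*n*r^2 + r^3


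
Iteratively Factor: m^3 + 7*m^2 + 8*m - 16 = (m + 4)*(m^2 + 3*m - 4) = (m - 1)*(m + 4)*(m + 4)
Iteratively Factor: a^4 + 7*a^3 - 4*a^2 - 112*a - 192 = (a - 4)*(a^3 + 11*a^2 + 40*a + 48) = (a - 4)*(a + 4)*(a^2 + 7*a + 12) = (a - 4)*(a + 4)^2*(a + 3)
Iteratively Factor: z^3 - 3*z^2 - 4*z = (z)*(z^2 - 3*z - 4) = z*(z + 1)*(z - 4)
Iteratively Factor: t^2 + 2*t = (t)*(t + 2)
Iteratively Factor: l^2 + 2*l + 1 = (l + 1)*(l + 1)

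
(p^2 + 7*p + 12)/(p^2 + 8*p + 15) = (p + 4)/(p + 5)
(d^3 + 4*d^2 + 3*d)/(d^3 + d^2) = (d + 3)/d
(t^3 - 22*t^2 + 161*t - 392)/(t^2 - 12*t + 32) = (t^2 - 14*t + 49)/(t - 4)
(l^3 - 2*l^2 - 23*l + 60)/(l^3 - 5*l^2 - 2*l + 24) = (l + 5)/(l + 2)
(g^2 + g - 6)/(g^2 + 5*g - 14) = (g + 3)/(g + 7)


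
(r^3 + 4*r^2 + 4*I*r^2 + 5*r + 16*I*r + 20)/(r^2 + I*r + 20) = (r^2 + r*(4 - I) - 4*I)/(r - 4*I)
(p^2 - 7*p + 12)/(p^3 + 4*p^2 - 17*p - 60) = (p - 3)/(p^2 + 8*p + 15)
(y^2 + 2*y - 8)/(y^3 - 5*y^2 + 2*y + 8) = (y + 4)/(y^2 - 3*y - 4)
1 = 1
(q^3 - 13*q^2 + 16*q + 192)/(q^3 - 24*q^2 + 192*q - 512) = (q + 3)/(q - 8)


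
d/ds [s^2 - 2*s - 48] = 2*s - 2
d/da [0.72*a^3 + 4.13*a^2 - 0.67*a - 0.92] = 2.16*a^2 + 8.26*a - 0.67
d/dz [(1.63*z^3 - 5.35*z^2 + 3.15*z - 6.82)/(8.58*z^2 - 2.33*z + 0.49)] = (13.9854*z^4 - 7.5958*z^3 - 12.1654*z^2 + 111.7882*z - 14.3471)/(73.6164*z^4 - 39.9828*z^3 + 13.8373*z^2 - 2.2834*z + 0.2401)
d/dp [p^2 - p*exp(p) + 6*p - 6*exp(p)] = -p*exp(p) + 2*p - 7*exp(p) + 6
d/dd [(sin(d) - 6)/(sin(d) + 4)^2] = (16 - sin(d))*cos(d)/(sin(d) + 4)^3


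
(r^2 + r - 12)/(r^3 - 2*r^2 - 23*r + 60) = (r + 4)/(r^2 + r - 20)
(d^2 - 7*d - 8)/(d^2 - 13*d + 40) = (d + 1)/(d - 5)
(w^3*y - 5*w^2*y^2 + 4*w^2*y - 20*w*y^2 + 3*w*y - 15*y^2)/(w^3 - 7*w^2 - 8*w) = y*(w^2 - 5*w*y + 3*w - 15*y)/(w*(w - 8))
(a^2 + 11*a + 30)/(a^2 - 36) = (a + 5)/(a - 6)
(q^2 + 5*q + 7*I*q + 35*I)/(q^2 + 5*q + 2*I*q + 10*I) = (q + 7*I)/(q + 2*I)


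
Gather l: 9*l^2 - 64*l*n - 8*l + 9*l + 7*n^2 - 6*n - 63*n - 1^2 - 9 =9*l^2 + l*(1 - 64*n) + 7*n^2 - 69*n - 10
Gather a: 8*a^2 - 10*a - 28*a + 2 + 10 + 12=8*a^2 - 38*a + 24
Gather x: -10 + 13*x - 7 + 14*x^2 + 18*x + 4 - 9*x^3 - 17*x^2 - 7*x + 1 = -9*x^3 - 3*x^2 + 24*x - 12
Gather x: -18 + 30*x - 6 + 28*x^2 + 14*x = 28*x^2 + 44*x - 24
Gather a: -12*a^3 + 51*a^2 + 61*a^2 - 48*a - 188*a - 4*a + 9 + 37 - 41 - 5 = -12*a^3 + 112*a^2 - 240*a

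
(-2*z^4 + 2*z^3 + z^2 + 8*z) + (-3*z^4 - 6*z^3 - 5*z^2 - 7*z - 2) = -5*z^4 - 4*z^3 - 4*z^2 + z - 2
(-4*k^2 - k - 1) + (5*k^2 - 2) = k^2 - k - 3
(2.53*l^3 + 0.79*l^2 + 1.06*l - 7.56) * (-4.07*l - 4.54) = -10.2971*l^4 - 14.7015*l^3 - 7.9008*l^2 + 25.9568*l + 34.3224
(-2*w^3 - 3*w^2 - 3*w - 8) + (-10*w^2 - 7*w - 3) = -2*w^3 - 13*w^2 - 10*w - 11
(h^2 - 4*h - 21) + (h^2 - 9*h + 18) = 2*h^2 - 13*h - 3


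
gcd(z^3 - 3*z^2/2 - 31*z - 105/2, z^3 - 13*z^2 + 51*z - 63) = z - 7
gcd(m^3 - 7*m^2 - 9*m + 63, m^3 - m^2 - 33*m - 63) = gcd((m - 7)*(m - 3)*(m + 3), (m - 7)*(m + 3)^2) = m^2 - 4*m - 21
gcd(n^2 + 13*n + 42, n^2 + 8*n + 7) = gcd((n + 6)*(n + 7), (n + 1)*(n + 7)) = n + 7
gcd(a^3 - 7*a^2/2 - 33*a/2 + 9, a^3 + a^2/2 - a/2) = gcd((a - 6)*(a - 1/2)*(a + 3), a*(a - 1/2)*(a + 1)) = a - 1/2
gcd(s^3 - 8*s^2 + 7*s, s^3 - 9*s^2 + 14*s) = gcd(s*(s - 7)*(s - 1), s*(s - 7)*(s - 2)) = s^2 - 7*s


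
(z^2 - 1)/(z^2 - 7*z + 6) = (z + 1)/(z - 6)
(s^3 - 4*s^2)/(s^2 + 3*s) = s*(s - 4)/(s + 3)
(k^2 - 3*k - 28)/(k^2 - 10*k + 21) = (k + 4)/(k - 3)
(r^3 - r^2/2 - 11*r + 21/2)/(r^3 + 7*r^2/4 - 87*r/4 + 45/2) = 2*(2*r^2 + 5*r - 7)/(4*r^2 + 19*r - 30)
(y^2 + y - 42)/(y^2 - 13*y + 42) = (y + 7)/(y - 7)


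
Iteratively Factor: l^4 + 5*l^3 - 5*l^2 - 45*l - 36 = (l - 3)*(l^3 + 8*l^2 + 19*l + 12) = (l - 3)*(l + 3)*(l^2 + 5*l + 4) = (l - 3)*(l + 3)*(l + 4)*(l + 1)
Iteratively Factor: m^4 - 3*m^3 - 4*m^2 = (m - 4)*(m^3 + m^2) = (m - 4)*(m + 1)*(m^2) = m*(m - 4)*(m + 1)*(m)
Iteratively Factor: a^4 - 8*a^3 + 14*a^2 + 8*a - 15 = (a - 1)*(a^3 - 7*a^2 + 7*a + 15) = (a - 5)*(a - 1)*(a^2 - 2*a - 3) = (a - 5)*(a - 1)*(a + 1)*(a - 3)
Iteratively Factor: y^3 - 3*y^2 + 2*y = (y)*(y^2 - 3*y + 2) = y*(y - 1)*(y - 2)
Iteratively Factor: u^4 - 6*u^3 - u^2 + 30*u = (u + 2)*(u^3 - 8*u^2 + 15*u) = (u - 5)*(u + 2)*(u^2 - 3*u) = (u - 5)*(u - 3)*(u + 2)*(u)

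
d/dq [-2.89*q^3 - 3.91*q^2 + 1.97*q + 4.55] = -8.67*q^2 - 7.82*q + 1.97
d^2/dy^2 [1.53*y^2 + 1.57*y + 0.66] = 3.06000000000000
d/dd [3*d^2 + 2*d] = 6*d + 2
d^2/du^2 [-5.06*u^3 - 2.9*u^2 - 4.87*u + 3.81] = -30.36*u - 5.8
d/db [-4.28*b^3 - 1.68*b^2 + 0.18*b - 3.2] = -12.84*b^2 - 3.36*b + 0.18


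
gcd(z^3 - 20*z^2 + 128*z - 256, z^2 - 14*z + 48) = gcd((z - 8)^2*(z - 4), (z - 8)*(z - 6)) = z - 8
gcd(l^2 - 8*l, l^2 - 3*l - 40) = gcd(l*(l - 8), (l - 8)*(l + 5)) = l - 8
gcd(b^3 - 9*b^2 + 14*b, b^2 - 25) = 1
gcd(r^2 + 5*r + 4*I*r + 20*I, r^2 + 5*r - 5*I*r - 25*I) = r + 5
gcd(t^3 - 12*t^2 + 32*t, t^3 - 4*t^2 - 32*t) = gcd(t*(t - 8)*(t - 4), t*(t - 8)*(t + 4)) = t^2 - 8*t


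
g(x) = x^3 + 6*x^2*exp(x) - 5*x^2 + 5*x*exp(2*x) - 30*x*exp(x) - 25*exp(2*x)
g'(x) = 6*x^2*exp(x) + 3*x^2 + 10*x*exp(2*x) - 18*x*exp(x) - 10*x - 45*exp(2*x) - 30*exp(x)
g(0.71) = -128.08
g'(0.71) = -243.25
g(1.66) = -646.09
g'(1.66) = -1021.86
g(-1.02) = 3.11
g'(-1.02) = 4.20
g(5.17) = 27236.34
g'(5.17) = 213930.87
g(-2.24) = -26.38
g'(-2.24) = 40.99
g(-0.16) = -14.65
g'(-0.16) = -55.14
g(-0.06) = -20.74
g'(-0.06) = -67.05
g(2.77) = -3448.24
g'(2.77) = -4950.37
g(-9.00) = -1133.91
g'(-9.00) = 333.08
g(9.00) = 1314949972.87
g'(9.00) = 2957081070.85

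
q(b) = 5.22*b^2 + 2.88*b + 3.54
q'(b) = 10.44*b + 2.88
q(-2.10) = 20.51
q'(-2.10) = -19.04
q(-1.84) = 15.91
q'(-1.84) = -16.33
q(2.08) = 32.11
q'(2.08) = 24.60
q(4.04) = 100.37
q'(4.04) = 45.06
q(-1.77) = 14.80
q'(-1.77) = -15.60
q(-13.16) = 869.67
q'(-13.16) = -134.51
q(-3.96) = 73.99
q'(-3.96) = -38.46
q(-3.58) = 60.13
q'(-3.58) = -34.50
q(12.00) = 789.78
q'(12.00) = 128.16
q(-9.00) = 400.44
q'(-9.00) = -91.08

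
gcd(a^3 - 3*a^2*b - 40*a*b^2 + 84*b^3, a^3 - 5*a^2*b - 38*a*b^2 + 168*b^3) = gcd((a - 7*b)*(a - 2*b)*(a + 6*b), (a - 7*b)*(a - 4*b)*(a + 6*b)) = a^2 - a*b - 42*b^2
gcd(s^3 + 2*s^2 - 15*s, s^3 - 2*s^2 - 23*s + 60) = s^2 + 2*s - 15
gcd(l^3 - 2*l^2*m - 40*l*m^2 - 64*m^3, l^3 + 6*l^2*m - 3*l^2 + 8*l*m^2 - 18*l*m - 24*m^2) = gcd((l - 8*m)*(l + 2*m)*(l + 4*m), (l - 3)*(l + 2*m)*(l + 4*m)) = l^2 + 6*l*m + 8*m^2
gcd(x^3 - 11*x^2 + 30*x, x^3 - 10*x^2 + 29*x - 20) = x - 5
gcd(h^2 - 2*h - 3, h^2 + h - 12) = h - 3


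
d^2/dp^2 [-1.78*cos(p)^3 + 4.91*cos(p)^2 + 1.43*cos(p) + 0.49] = -0.0949999999999998*cos(p) - 9.82*cos(2*p) + 4.005*cos(3*p)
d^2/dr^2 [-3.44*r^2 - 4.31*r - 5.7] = -6.88000000000000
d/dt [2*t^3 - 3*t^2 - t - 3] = 6*t^2 - 6*t - 1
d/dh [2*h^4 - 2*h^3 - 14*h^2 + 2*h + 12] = 8*h^3 - 6*h^2 - 28*h + 2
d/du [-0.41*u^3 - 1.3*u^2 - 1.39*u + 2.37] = -1.23*u^2 - 2.6*u - 1.39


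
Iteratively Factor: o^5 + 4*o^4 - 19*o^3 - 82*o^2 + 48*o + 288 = (o + 3)*(o^4 + o^3 - 22*o^2 - 16*o + 96) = (o + 3)*(o + 4)*(o^3 - 3*o^2 - 10*o + 24) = (o - 4)*(o + 3)*(o + 4)*(o^2 + o - 6) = (o - 4)*(o + 3)^2*(o + 4)*(o - 2)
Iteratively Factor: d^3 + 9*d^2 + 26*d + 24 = (d + 4)*(d^2 + 5*d + 6) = (d + 2)*(d + 4)*(d + 3)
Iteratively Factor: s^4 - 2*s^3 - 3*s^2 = (s)*(s^3 - 2*s^2 - 3*s) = s*(s - 3)*(s^2 + s) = s*(s - 3)*(s + 1)*(s)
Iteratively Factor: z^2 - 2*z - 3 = (z + 1)*(z - 3)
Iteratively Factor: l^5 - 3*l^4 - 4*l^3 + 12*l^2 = (l - 3)*(l^4 - 4*l^2) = l*(l - 3)*(l^3 - 4*l) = l*(l - 3)*(l + 2)*(l^2 - 2*l) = l*(l - 3)*(l - 2)*(l + 2)*(l)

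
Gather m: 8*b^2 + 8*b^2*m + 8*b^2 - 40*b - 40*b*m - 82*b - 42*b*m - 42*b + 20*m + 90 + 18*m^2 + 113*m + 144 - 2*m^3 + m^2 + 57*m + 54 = 16*b^2 - 164*b - 2*m^3 + 19*m^2 + m*(8*b^2 - 82*b + 190) + 288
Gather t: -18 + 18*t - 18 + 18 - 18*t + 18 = 0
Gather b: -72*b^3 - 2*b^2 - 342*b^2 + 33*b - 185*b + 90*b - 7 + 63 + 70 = -72*b^3 - 344*b^2 - 62*b + 126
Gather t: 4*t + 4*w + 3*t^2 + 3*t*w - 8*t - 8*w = 3*t^2 + t*(3*w - 4) - 4*w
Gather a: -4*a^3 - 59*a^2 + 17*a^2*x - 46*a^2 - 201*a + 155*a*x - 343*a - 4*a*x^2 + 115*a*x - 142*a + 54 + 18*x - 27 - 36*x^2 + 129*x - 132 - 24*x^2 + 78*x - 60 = -4*a^3 + a^2*(17*x - 105) + a*(-4*x^2 + 270*x - 686) - 60*x^2 + 225*x - 165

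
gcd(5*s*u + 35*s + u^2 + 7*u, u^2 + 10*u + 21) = u + 7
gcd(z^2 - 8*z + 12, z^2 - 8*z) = 1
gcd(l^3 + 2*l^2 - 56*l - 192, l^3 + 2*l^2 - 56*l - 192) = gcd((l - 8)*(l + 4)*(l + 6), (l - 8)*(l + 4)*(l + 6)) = l^3 + 2*l^2 - 56*l - 192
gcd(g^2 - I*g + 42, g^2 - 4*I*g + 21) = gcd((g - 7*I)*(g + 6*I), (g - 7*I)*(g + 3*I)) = g - 7*I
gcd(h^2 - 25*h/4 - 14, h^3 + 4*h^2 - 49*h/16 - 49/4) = h + 7/4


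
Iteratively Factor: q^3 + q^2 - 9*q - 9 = (q + 1)*(q^2 - 9) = (q + 1)*(q + 3)*(q - 3)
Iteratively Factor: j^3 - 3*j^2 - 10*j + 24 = (j - 4)*(j^2 + j - 6) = (j - 4)*(j - 2)*(j + 3)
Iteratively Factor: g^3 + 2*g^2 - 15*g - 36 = (g + 3)*(g^2 - g - 12) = (g - 4)*(g + 3)*(g + 3)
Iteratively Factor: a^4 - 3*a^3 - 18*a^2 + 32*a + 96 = (a - 4)*(a^3 + a^2 - 14*a - 24) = (a - 4)*(a + 3)*(a^2 - 2*a - 8) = (a - 4)^2*(a + 3)*(a + 2)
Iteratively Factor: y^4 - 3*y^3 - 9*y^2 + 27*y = (y + 3)*(y^3 - 6*y^2 + 9*y) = (y - 3)*(y + 3)*(y^2 - 3*y) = (y - 3)^2*(y + 3)*(y)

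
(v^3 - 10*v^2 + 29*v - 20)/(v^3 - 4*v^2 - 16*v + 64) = (v^2 - 6*v + 5)/(v^2 - 16)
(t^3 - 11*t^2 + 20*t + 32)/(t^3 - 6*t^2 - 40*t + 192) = (t + 1)/(t + 6)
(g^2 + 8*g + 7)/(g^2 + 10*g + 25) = (g^2 + 8*g + 7)/(g^2 + 10*g + 25)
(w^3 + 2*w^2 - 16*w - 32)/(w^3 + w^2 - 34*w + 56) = (w^2 + 6*w + 8)/(w^2 + 5*w - 14)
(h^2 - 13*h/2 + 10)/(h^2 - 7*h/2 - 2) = (2*h - 5)/(2*h + 1)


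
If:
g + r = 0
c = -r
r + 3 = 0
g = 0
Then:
No Solution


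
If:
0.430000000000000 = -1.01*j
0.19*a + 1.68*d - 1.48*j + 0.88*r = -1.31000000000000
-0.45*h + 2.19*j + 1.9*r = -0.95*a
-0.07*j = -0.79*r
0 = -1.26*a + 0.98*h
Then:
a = 2.70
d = -1.44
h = 3.48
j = -0.43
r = -0.04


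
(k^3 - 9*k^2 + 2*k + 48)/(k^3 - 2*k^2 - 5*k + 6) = (k - 8)/(k - 1)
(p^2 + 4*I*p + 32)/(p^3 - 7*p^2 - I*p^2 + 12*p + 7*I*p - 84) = (p + 8*I)/(p^2 + p*(-7 + 3*I) - 21*I)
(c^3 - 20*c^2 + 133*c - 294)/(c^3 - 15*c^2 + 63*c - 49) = (c - 6)/(c - 1)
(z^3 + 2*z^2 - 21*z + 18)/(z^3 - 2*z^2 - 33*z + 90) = (z - 1)/(z - 5)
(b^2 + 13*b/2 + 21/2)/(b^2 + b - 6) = (b + 7/2)/(b - 2)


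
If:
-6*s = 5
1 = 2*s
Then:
No Solution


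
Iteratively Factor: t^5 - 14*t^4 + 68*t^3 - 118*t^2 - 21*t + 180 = (t - 5)*(t^4 - 9*t^3 + 23*t^2 - 3*t - 36) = (t - 5)*(t - 3)*(t^3 - 6*t^2 + 5*t + 12) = (t - 5)*(t - 3)^2*(t^2 - 3*t - 4) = (t - 5)*(t - 4)*(t - 3)^2*(t + 1)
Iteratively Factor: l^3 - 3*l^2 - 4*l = (l)*(l^2 - 3*l - 4) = l*(l + 1)*(l - 4)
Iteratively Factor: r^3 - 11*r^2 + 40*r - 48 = (r - 4)*(r^2 - 7*r + 12) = (r - 4)*(r - 3)*(r - 4)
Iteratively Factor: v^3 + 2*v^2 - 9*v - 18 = (v + 3)*(v^2 - v - 6) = (v - 3)*(v + 3)*(v + 2)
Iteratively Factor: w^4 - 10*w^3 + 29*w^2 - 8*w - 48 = (w - 4)*(w^3 - 6*w^2 + 5*w + 12) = (w - 4)*(w - 3)*(w^2 - 3*w - 4) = (w - 4)*(w - 3)*(w + 1)*(w - 4)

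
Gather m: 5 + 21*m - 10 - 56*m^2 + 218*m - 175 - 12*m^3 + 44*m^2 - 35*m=-12*m^3 - 12*m^2 + 204*m - 180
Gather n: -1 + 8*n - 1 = 8*n - 2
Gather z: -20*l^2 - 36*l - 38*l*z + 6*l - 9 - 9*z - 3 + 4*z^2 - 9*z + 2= -20*l^2 - 30*l + 4*z^2 + z*(-38*l - 18) - 10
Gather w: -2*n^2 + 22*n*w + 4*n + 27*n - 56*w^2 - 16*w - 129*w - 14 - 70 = -2*n^2 + 31*n - 56*w^2 + w*(22*n - 145) - 84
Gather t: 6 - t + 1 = 7 - t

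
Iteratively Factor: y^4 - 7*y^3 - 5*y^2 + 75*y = (y + 3)*(y^3 - 10*y^2 + 25*y) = y*(y + 3)*(y^2 - 10*y + 25) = y*(y - 5)*(y + 3)*(y - 5)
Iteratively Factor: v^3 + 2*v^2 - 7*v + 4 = (v - 1)*(v^2 + 3*v - 4) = (v - 1)^2*(v + 4)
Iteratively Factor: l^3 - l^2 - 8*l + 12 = (l - 2)*(l^2 + l - 6) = (l - 2)^2*(l + 3)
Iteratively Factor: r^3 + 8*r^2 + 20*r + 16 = (r + 4)*(r^2 + 4*r + 4) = (r + 2)*(r + 4)*(r + 2)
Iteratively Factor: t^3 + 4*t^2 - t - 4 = (t + 1)*(t^2 + 3*t - 4) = (t - 1)*(t + 1)*(t + 4)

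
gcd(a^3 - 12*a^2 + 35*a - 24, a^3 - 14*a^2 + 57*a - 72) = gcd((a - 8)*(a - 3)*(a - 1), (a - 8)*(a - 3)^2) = a^2 - 11*a + 24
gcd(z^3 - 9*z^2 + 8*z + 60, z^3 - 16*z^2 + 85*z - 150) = z^2 - 11*z + 30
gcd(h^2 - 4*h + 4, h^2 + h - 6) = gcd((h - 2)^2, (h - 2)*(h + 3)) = h - 2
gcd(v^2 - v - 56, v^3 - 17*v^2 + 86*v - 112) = v - 8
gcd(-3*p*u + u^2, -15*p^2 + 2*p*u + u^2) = 3*p - u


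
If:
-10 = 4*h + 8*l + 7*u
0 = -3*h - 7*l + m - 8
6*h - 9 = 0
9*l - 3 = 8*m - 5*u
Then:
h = 3/2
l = -89/41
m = -221/82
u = 8/41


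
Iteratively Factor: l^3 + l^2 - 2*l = (l - 1)*(l^2 + 2*l) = l*(l - 1)*(l + 2)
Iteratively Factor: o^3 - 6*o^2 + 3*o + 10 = (o + 1)*(o^2 - 7*o + 10) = (o - 2)*(o + 1)*(o - 5)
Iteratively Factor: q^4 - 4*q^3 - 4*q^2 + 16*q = (q - 2)*(q^3 - 2*q^2 - 8*q) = q*(q - 2)*(q^2 - 2*q - 8) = q*(q - 2)*(q + 2)*(q - 4)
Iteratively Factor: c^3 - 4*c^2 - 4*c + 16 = (c - 4)*(c^2 - 4) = (c - 4)*(c - 2)*(c + 2)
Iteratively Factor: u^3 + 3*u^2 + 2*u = (u + 2)*(u^2 + u) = u*(u + 2)*(u + 1)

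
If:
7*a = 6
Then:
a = 6/7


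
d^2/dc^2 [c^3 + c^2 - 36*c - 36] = 6*c + 2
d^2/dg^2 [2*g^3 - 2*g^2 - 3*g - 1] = 12*g - 4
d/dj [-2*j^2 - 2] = -4*j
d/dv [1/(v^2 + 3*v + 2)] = (-2*v - 3)/(v^2 + 3*v + 2)^2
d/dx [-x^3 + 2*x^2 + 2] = x*(4 - 3*x)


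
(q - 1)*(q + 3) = q^2 + 2*q - 3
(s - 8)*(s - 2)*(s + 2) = s^3 - 8*s^2 - 4*s + 32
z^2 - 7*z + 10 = (z - 5)*(z - 2)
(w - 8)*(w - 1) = w^2 - 9*w + 8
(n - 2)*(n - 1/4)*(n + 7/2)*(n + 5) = n^4 + 25*n^3/4 - 9*n^2/8 - 281*n/8 + 35/4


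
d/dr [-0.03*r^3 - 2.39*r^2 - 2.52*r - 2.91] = -0.09*r^2 - 4.78*r - 2.52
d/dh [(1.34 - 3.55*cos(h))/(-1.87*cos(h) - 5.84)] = -23.2378*sin(h)/(1.87*cos(h) + 5.84)^2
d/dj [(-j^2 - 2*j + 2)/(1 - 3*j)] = (3*j^2 - 2*j + 4)/(9*j^2 - 6*j + 1)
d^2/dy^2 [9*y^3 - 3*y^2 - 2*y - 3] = 54*y - 6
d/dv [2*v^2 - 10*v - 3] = 4*v - 10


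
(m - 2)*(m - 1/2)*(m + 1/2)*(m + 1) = m^4 - m^3 - 9*m^2/4 + m/4 + 1/2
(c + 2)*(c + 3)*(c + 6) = c^3 + 11*c^2 + 36*c + 36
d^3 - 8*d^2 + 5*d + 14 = (d - 7)*(d - 2)*(d + 1)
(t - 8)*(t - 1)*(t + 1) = t^3 - 8*t^2 - t + 8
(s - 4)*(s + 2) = s^2 - 2*s - 8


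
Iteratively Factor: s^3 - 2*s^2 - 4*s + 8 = (s - 2)*(s^2 - 4) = (s - 2)*(s + 2)*(s - 2)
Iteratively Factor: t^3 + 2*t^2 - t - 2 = (t + 1)*(t^2 + t - 2) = (t - 1)*(t + 1)*(t + 2)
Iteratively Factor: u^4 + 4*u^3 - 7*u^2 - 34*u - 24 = (u - 3)*(u^3 + 7*u^2 + 14*u + 8) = (u - 3)*(u + 4)*(u^2 + 3*u + 2) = (u - 3)*(u + 2)*(u + 4)*(u + 1)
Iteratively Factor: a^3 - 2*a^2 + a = (a)*(a^2 - 2*a + 1) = a*(a - 1)*(a - 1)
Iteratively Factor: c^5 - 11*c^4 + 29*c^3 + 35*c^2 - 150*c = (c - 5)*(c^4 - 6*c^3 - c^2 + 30*c) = (c - 5)*(c + 2)*(c^3 - 8*c^2 + 15*c) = (c - 5)^2*(c + 2)*(c^2 - 3*c) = c*(c - 5)^2*(c + 2)*(c - 3)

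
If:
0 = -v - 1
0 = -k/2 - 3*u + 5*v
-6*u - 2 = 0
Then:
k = -8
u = -1/3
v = -1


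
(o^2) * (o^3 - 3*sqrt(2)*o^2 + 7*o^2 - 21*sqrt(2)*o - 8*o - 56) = o^5 - 3*sqrt(2)*o^4 + 7*o^4 - 21*sqrt(2)*o^3 - 8*o^3 - 56*o^2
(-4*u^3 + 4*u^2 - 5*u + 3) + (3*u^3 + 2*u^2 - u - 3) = -u^3 + 6*u^2 - 6*u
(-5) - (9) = -14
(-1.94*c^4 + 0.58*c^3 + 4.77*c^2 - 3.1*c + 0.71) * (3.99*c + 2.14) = -7.7406*c^5 - 1.8374*c^4 + 20.2735*c^3 - 2.1612*c^2 - 3.8011*c + 1.5194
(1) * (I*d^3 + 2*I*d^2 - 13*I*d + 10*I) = I*d^3 + 2*I*d^2 - 13*I*d + 10*I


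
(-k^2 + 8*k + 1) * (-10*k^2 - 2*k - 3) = 10*k^4 - 78*k^3 - 23*k^2 - 26*k - 3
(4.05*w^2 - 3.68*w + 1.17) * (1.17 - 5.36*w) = -21.708*w^3 + 24.4633*w^2 - 10.5768*w + 1.3689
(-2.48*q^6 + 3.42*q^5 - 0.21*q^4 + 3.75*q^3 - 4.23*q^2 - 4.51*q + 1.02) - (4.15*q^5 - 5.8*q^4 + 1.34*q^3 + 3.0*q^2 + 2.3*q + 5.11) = -2.48*q^6 - 0.73*q^5 + 5.59*q^4 + 2.41*q^3 - 7.23*q^2 - 6.81*q - 4.09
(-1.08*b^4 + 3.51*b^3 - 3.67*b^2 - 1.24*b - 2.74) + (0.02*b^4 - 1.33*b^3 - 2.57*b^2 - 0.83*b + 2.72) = -1.06*b^4 + 2.18*b^3 - 6.24*b^2 - 2.07*b - 0.02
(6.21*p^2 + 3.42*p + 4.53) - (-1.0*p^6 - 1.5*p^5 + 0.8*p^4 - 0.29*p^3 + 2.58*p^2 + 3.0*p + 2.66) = 1.0*p^6 + 1.5*p^5 - 0.8*p^4 + 0.29*p^3 + 3.63*p^2 + 0.42*p + 1.87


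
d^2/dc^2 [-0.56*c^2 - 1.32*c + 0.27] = -1.12000000000000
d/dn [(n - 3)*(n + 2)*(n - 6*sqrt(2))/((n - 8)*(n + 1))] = (n^4 - 14*n^3 - 11*n^2 + 36*sqrt(2)*n^2 + 16*n + 24*sqrt(2)*n + 48 + 204*sqrt(2))/(n^4 - 14*n^3 + 33*n^2 + 112*n + 64)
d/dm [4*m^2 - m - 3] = 8*m - 1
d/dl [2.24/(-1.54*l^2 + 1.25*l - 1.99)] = (6.8992*l - 2.8)/(1.54*l^2 - 1.25*l + 1.99)^2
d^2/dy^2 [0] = 0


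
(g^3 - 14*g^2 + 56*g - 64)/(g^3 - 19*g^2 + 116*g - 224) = (g - 2)/(g - 7)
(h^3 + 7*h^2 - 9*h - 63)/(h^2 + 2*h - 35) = (h^2 - 9)/(h - 5)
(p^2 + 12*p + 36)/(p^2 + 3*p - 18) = (p + 6)/(p - 3)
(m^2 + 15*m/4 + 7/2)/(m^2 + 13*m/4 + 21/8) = 2*(m + 2)/(2*m + 3)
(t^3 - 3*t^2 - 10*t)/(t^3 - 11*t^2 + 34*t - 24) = t*(t^2 - 3*t - 10)/(t^3 - 11*t^2 + 34*t - 24)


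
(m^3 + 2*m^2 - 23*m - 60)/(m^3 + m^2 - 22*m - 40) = (m + 3)/(m + 2)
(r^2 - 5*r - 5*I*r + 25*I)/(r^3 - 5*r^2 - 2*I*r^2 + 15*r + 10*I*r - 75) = 1/(r + 3*I)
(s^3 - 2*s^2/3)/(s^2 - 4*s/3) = s*(3*s - 2)/(3*s - 4)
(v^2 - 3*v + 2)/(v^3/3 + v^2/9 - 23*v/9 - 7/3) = 9*(v^2 - 3*v + 2)/(3*v^3 + v^2 - 23*v - 21)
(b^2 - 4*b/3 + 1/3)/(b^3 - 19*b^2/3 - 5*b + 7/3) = (b - 1)/(b^2 - 6*b - 7)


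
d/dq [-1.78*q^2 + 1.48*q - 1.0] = 1.48 - 3.56*q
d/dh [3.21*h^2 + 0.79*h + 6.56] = 6.42*h + 0.79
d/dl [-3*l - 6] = -3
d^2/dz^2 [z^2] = 2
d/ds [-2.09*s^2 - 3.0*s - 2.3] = -4.18*s - 3.0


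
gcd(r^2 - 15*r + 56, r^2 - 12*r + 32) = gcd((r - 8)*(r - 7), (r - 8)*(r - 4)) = r - 8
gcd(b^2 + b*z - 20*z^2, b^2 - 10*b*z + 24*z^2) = -b + 4*z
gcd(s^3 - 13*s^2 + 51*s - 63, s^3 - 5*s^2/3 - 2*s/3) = 1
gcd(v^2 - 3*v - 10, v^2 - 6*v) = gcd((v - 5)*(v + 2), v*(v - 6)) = 1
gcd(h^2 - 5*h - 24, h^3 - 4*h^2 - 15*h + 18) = h + 3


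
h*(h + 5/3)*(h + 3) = h^3 + 14*h^2/3 + 5*h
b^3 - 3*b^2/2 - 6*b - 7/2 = (b - 7/2)*(b + 1)^2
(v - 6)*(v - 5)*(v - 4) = v^3 - 15*v^2 + 74*v - 120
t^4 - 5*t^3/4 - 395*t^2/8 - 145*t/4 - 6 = (t - 8)*(t + 1/4)*(t + 1/2)*(t + 6)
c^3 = c^3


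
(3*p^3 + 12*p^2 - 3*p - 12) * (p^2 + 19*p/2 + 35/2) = 3*p^5 + 81*p^4/2 + 327*p^3/2 + 339*p^2/2 - 333*p/2 - 210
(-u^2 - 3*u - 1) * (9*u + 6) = -9*u^3 - 33*u^2 - 27*u - 6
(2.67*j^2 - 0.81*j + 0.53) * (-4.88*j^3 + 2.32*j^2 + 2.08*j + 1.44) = -13.0296*j^5 + 10.1472*j^4 + 1.088*j^3 + 3.3896*j^2 - 0.0640000000000001*j + 0.7632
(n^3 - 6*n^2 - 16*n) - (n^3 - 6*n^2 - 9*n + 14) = -7*n - 14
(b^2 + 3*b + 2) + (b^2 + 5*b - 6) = 2*b^2 + 8*b - 4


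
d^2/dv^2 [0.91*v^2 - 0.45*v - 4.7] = 1.82000000000000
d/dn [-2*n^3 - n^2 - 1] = 2*n*(-3*n - 1)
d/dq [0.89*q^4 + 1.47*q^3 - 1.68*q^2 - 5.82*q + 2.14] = 3.56*q^3 + 4.41*q^2 - 3.36*q - 5.82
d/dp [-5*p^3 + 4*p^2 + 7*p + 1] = -15*p^2 + 8*p + 7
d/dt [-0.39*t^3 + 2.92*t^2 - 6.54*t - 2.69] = -1.17*t^2 + 5.84*t - 6.54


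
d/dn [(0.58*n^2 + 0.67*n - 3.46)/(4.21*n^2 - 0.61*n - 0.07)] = (-3.1745*n^2 + 29.052*n - 2.1575)/(17.7241*n^4 - 5.1362*n^3 - 0.2173*n^2 + 0.0854*n + 0.0049)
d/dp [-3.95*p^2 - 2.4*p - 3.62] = -7.9*p - 2.4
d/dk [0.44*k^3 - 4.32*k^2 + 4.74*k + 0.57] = 1.32*k^2 - 8.64*k + 4.74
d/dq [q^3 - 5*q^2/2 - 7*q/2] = 3*q^2 - 5*q - 7/2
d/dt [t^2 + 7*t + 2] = 2*t + 7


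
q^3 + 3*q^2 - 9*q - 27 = (q - 3)*(q + 3)^2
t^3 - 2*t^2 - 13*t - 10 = (t - 5)*(t + 1)*(t + 2)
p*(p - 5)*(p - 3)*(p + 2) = p^4 - 6*p^3 - p^2 + 30*p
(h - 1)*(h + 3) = h^2 + 2*h - 3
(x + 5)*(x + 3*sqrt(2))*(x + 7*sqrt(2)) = x^3 + 5*x^2 + 10*sqrt(2)*x^2 + 42*x + 50*sqrt(2)*x + 210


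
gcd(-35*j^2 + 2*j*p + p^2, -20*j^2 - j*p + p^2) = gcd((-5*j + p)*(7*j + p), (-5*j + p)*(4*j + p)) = -5*j + p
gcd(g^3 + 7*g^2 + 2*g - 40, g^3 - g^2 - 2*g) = g - 2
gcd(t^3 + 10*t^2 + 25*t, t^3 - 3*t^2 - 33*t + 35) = t + 5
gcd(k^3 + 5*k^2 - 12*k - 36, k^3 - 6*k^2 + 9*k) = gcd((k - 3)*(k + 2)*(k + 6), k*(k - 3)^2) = k - 3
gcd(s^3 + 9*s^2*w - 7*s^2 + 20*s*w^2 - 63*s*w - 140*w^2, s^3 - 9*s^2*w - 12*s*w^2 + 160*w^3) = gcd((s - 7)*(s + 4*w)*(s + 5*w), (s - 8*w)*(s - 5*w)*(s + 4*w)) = s + 4*w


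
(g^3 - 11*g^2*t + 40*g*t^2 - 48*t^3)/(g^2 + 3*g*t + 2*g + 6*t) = (g^3 - 11*g^2*t + 40*g*t^2 - 48*t^3)/(g^2 + 3*g*t + 2*g + 6*t)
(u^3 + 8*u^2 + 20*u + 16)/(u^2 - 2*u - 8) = (u^2 + 6*u + 8)/(u - 4)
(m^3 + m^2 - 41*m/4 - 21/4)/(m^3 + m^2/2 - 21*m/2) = (m + 1/2)/m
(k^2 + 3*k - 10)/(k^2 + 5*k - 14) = (k + 5)/(k + 7)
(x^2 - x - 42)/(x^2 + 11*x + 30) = (x - 7)/(x + 5)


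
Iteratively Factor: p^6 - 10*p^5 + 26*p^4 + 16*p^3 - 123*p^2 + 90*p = (p - 3)*(p^5 - 7*p^4 + 5*p^3 + 31*p^2 - 30*p) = (p - 3)^2*(p^4 - 4*p^3 - 7*p^2 + 10*p) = p*(p - 3)^2*(p^3 - 4*p^2 - 7*p + 10) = p*(p - 3)^2*(p - 1)*(p^2 - 3*p - 10) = p*(p - 3)^2*(p - 1)*(p + 2)*(p - 5)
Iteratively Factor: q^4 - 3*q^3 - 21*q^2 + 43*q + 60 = (q + 4)*(q^3 - 7*q^2 + 7*q + 15) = (q + 1)*(q + 4)*(q^2 - 8*q + 15) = (q - 5)*(q + 1)*(q + 4)*(q - 3)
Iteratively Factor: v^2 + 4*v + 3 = (v + 3)*(v + 1)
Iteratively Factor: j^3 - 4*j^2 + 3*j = (j - 3)*(j^2 - j) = (j - 3)*(j - 1)*(j)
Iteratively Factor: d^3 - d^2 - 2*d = (d - 2)*(d^2 + d) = (d - 2)*(d + 1)*(d)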